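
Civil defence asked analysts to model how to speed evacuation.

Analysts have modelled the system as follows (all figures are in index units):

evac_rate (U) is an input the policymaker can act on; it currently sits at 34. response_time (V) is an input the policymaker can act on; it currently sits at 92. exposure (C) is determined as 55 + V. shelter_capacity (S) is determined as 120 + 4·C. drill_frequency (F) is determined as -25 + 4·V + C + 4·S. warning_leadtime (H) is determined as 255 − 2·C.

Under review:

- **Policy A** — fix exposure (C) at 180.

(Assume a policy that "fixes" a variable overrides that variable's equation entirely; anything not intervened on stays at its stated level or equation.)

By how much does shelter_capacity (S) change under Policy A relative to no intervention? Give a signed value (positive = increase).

132

Baseline:
  V = 92
  C = 55 + 92 = 147
  S = 120 + 4·147 = 708
Policy A (C := 180):
  V = 92
  C = 180
  S = 120 + 4·180 = 840
Change in S: 840 − 708 = 132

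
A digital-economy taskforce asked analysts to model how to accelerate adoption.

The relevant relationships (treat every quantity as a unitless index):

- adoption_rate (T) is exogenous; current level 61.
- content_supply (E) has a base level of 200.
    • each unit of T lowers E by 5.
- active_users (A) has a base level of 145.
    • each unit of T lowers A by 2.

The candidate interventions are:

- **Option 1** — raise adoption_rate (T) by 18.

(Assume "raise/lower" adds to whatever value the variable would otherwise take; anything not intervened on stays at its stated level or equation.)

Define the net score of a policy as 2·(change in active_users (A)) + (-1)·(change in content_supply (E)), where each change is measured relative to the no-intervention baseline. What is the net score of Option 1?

Baseline:
  T = 61
  E = 200 − 5·61 = -105
  A = 145 − 2·61 = 23
Option 1 (T + 18):
  T = 61 + 18 = 79
  E = 200 − 5·79 = -195
  A = 145 − 2·79 = -13
ΔA = -13 − 23 = -36; ΔE = -195 − (-105) = -90
Score = 2·(-36) + (-1)·(-90) = 18

18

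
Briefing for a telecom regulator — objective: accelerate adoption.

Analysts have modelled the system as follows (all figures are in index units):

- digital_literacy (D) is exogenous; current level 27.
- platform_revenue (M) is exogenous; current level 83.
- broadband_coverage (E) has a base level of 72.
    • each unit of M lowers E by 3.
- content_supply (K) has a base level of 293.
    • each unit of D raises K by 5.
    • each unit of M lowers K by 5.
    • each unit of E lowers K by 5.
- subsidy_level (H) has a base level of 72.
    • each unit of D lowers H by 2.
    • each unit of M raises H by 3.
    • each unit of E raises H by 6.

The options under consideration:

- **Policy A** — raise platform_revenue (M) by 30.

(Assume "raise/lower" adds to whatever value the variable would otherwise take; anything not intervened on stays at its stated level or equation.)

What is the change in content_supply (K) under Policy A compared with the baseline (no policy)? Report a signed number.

300

Baseline:
  D = 27
  M = 83
  E = 72 − 3·83 = -177
  K = 293 + 5·27 − 5·83 − 5·(-177) = 898
Policy A (M + 30):
  D = 27
  M = 83 + 30 = 113
  E = 72 − 3·113 = -267
  K = 293 + 5·27 − 5·113 − 5·(-267) = 1198
Change in K: 1198 − 898 = 300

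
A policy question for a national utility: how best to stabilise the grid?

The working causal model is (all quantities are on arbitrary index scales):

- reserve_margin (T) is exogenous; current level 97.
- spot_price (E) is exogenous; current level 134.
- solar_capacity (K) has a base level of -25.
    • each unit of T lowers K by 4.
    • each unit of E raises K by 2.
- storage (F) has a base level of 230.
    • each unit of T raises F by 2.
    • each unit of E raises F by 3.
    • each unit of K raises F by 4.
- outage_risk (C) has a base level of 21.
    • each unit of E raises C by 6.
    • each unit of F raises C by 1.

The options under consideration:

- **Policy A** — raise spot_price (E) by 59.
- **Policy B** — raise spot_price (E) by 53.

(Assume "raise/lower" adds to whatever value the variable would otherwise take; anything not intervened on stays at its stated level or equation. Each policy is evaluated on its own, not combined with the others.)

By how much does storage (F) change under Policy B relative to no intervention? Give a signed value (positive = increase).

Baseline:
  T = 97
  E = 134
  K = -25 − 4·97 + 2·134 = -145
  F = 230 + 2·97 + 3·134 + 4·(-145) = 246
Policy B (E + 53):
  T = 97
  E = 134 + 53 = 187
  K = -25 − 4·97 + 2·187 = -39
  F = 230 + 2·97 + 3·187 + 4·(-39) = 829
Change in F: 829 − 246 = 583

583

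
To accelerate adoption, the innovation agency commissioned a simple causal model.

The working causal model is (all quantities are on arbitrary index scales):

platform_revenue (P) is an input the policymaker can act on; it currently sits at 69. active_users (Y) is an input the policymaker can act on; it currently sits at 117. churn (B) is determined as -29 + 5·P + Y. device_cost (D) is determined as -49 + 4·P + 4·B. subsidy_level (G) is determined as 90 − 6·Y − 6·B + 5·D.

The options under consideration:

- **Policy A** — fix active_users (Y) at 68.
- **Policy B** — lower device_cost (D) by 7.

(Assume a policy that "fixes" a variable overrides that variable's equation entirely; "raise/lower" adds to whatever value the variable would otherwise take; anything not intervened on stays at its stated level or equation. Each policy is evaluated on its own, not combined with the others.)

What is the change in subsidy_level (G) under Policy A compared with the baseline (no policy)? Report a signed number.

Baseline:
  P = 69
  Y = 117
  B = -29 + 5·69 + 117 = 433
  D = -49 + 4·69 + 4·433 = 1959
  G = 90 − 6·117 − 6·433 + 5·1959 = 6585
Policy A (Y := 68):
  P = 69
  Y = 68
  B = -29 + 5·69 + 68 = 384
  D = -49 + 4·69 + 4·384 = 1763
  G = 90 − 6·68 − 6·384 + 5·1763 = 6193
Change in G: 6193 − 6585 = -392

-392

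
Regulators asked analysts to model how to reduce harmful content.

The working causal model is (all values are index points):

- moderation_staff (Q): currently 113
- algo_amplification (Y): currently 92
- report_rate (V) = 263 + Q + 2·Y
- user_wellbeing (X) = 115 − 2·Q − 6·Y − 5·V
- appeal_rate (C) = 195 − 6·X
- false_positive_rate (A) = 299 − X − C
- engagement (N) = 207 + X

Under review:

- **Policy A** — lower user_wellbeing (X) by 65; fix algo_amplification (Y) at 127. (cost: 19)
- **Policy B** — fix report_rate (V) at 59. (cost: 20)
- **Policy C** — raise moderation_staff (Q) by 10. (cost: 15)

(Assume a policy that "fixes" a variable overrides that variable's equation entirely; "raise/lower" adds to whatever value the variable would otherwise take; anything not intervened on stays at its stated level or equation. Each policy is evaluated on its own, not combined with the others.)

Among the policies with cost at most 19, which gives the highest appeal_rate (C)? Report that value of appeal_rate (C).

24723

Policy A (X − 65, Y := 127):
  Q = 113
  Y = 127
  V = 263 + 113 + 2·127 = 630
  X = 115 − 2·113 − 6·127 − 5·630 (−65 from intervention) = -4088
  C = 195 − 6·(-4088) = 24723
Policy C (Q + 10):
  Q = 113 + 10 = 123
  Y = 92
  V = 263 + 123 + 2·92 = 570
  X = 115 − 2·123 − 6·92 − 5·570 = -3533
  C = 195 − 6·(-3533) = 21393
Comparing — Policy A: C=24723, Policy C: C=21393. Highest is 24723 (Policy A).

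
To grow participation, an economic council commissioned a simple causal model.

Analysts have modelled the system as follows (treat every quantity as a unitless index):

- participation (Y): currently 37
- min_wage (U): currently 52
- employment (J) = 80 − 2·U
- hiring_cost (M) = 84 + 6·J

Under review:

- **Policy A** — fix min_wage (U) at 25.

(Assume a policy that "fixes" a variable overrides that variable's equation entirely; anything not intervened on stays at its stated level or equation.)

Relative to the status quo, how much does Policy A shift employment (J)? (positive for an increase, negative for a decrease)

54

Baseline:
  U = 52
  J = 80 − 2·52 = -24
Policy A (U := 25):
  U = 25
  J = 80 − 2·25 = 30
Change in J: 30 − (-24) = 54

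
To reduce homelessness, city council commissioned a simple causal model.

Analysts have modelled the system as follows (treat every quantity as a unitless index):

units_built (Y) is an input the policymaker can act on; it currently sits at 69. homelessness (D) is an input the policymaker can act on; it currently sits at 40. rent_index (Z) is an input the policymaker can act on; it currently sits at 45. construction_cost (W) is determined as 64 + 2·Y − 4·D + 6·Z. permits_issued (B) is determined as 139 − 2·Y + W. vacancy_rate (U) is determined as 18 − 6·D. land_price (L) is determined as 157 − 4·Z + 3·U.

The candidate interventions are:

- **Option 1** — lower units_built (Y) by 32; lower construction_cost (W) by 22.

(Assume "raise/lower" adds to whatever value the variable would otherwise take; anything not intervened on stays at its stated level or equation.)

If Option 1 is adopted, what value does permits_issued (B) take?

291

Option 1 (Y − 32, W − 22):
  Y = 69 − 32 = 37
  D = 40
  Z = 45
  W = 64 + 2·37 − 4·40 + 6·45 (−22 from intervention) = 226
  B = 139 − 2·37 + 226 = 291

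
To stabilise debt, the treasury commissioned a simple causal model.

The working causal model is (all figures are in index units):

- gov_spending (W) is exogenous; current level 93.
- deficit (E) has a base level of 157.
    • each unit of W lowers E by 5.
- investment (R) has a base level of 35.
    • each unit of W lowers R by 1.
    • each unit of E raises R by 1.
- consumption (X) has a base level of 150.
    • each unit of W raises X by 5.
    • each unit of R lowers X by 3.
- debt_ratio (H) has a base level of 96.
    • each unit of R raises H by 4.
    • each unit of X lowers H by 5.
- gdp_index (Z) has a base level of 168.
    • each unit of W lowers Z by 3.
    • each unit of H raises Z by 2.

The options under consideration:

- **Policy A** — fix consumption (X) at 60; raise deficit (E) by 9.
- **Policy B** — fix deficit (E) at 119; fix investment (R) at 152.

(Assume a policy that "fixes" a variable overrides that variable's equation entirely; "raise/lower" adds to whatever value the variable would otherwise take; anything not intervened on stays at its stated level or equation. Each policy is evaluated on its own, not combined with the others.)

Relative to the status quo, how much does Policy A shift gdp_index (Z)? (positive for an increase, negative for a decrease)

16602

Baseline:
  W = 93
  E = 157 − 5·93 = -308
  R = 35 − 93 + (-308) = -366
  X = 150 + 5·93 − 3·(-366) = 1713
  H = 96 + 4·(-366) − 5·1713 = -9933
  Z = 168 − 3·93 + 2·(-9933) = -19977
Policy A (X := 60, E + 9):
  W = 93
  E = 157 − 5·93 (+9 from intervention) = -299
  R = 35 − 93 + (-299) = -357
  X = 60
  H = 96 + 4·(-357) − 5·60 = -1632
  Z = 168 − 3·93 + 2·(-1632) = -3375
Change in Z: -3375 − (-19977) = 16602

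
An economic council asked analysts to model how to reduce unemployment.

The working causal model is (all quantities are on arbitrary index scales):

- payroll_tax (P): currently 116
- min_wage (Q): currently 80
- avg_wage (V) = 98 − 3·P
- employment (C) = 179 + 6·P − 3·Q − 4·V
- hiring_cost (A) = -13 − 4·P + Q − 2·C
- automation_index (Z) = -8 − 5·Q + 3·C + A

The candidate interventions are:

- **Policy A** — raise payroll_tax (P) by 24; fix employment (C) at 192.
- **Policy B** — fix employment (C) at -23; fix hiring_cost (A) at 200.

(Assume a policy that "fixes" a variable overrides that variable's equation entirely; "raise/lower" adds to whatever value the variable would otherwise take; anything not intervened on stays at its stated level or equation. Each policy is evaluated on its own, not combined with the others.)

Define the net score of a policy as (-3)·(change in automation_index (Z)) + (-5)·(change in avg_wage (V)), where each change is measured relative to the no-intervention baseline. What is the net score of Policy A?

Baseline:
  P = 116
  Q = 80
  V = 98 − 3·116 = -250
  C = 179 + 6·116 − 3·80 − 4·(-250) = 1635
  A = -13 − 4·116 + 80 − 2·1635 = -3667
  Z = -8 − 5·80 + 3·1635 + (-3667) = 830
Policy A (P + 24, C := 192):
  P = 116 + 24 = 140
  Q = 80
  V = 98 − 3·140 = -322
  C = 192
  A = -13 − 4·140 + 80 − 2·192 = -877
  Z = -8 − 5·80 + 3·192 + (-877) = -709
ΔZ = -709 − 830 = -1539; ΔV = -322 − (-250) = -72
Score = (-3)·(-1539) + (-5)·(-72) = 4977

4977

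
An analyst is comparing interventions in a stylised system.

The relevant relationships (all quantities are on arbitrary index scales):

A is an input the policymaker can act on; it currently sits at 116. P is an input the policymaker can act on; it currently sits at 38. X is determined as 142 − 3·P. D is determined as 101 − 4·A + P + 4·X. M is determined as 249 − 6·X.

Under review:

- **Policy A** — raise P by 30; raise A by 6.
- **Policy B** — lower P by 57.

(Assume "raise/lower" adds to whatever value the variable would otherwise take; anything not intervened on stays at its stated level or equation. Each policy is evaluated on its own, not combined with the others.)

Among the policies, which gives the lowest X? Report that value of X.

Policy A (P + 30, A + 6):
  P = 38 + 30 = 68
  X = 142 − 3·68 = -62
Policy B (P − 57):
  P = 38 − 57 = -19
  X = 142 − 3·(-19) = 199
Comparing — Policy A: X=-62, Policy B: X=199. Lowest is -62 (Policy A).

-62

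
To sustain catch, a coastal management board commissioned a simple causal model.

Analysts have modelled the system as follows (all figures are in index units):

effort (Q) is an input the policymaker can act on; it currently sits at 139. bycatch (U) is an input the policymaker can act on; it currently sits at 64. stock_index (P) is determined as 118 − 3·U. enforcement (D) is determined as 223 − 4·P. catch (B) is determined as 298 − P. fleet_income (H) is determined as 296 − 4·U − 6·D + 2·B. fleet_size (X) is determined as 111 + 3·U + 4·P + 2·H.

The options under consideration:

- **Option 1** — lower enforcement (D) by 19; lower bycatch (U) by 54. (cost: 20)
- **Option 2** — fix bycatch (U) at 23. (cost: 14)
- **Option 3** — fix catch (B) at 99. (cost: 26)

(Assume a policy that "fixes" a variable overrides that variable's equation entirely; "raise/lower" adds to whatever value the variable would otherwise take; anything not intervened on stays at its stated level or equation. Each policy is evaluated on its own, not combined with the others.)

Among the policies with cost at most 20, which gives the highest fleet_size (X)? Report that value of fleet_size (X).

3621

Option 1 (D − 19, U − 54):
  U = 64 − 54 = 10
  P = 118 − 3·10 = 88
  D = 223 − 4·88 (−19 from intervention) = -148
  B = 298 − 88 = 210
  H = 296 − 4·10 − 6·(-148) + 2·210 = 1564
  X = 111 + 3·10 + 4·88 + 2·1564 = 3621
Option 2 (U := 23):
  U = 23
  P = 118 − 3·23 = 49
  D = 223 − 4·49 = 27
  B = 298 − 49 = 249
  H = 296 − 4·23 − 6·27 + 2·249 = 540
  X = 111 + 3·23 + 4·49 + 2·540 = 1456
Comparing — Option 1: X=3621, Option 2: X=1456. Highest is 3621 (Option 1).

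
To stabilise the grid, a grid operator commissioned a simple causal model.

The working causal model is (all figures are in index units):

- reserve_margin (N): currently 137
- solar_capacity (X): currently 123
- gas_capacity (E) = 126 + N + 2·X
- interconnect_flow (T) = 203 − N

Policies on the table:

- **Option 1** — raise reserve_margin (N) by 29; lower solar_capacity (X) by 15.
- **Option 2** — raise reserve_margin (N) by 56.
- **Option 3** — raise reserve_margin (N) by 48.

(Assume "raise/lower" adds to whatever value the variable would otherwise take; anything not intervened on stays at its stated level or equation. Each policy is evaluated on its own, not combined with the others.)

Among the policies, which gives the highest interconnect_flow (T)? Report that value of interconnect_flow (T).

37

Option 1 (N + 29, X − 15):
  N = 137 + 29 = 166
  T = 203 − 166 = 37
Option 2 (N + 56):
  N = 137 + 56 = 193
  T = 203 − 193 = 10
Option 3 (N + 48):
  N = 137 + 48 = 185
  T = 203 − 185 = 18
Comparing — Option 1: T=37, Option 2: T=10, Option 3: T=18. Highest is 37 (Option 1).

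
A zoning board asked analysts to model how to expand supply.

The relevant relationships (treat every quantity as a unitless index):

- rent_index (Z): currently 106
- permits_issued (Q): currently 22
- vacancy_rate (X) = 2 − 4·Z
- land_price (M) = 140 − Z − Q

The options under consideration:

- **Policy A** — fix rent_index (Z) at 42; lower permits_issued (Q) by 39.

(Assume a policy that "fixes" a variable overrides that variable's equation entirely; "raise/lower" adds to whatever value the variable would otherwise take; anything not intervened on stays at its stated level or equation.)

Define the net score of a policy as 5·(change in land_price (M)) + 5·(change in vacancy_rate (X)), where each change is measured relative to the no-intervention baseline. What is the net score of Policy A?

Baseline:
  Z = 106
  Q = 22
  X = 2 − 4·106 = -422
  M = 140 − 106 − 22 = 12
Policy A (Z := 42, Q − 39):
  Z = 42
  Q = 22 − 39 = -17
  X = 2 − 4·42 = -166
  M = 140 − 42 − (-17) = 115
ΔM = 115 − 12 = 103; ΔX = -166 − (-422) = 256
Score = 5·103 + 5·256 = 1795

1795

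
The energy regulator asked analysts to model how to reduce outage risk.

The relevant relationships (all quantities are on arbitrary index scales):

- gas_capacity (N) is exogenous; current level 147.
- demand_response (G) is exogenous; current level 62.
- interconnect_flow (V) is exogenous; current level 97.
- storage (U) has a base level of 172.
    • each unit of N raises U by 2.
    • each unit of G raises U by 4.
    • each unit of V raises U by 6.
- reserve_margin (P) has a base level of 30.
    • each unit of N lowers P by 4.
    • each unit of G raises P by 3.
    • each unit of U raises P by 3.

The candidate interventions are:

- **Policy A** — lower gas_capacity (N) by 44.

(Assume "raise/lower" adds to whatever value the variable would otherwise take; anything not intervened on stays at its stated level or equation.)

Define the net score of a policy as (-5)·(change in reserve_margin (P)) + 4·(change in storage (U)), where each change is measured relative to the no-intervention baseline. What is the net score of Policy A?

Baseline:
  N = 147
  G = 62
  V = 97
  U = 172 + 2·147 + 4·62 + 6·97 = 1296
  P = 30 − 4·147 + 3·62 + 3·1296 = 3516
Policy A (N − 44):
  N = 147 − 44 = 103
  G = 62
  V = 97
  U = 172 + 2·103 + 4·62 + 6·97 = 1208
  P = 30 − 4·103 + 3·62 + 3·1208 = 3428
ΔP = 3428 − 3516 = -88; ΔU = 1208 − 1296 = -88
Score = (-5)·(-88) + 4·(-88) = 88

88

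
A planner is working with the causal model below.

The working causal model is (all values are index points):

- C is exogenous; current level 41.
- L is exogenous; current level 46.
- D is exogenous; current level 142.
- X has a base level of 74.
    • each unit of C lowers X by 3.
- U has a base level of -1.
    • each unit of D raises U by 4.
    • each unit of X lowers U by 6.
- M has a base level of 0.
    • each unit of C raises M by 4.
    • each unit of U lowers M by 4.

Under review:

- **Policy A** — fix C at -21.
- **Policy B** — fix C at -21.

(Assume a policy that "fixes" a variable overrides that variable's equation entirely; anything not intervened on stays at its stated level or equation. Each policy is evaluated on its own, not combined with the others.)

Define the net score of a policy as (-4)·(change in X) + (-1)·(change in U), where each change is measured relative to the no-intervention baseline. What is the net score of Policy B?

372

Baseline:
  C = 41
  D = 142
  X = 74 − 3·41 = -49
  U = -1 + 4·142 − 6·(-49) = 861
Policy B (C := -21):
  C = -21
  D = 142
  X = 74 − 3·(-21) = 137
  U = -1 + 4·142 − 6·137 = -255
ΔX = 137 − (-49) = 186; ΔU = -255 − 861 = -1116
Score = (-4)·186 + (-1)·(-1116) = 372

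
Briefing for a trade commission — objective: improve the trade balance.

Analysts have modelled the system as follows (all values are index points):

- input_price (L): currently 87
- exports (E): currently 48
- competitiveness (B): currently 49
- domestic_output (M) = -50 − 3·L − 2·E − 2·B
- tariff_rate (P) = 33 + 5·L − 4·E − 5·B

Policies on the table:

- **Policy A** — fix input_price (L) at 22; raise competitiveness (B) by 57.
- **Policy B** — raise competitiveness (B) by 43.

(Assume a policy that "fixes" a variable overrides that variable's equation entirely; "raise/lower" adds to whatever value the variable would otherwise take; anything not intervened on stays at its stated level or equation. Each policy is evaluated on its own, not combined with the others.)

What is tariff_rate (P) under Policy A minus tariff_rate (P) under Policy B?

Policy A (L := 22, B + 57):
  L = 22
  E = 48
  B = 49 + 57 = 106
  P = 33 + 5·22 − 4·48 − 5·106 = -579
Policy B (B + 43):
  L = 87
  E = 48
  B = 49 + 43 = 92
  P = 33 + 5·87 − 4·48 − 5·92 = -184
P: -579 − (-184) = -395

-395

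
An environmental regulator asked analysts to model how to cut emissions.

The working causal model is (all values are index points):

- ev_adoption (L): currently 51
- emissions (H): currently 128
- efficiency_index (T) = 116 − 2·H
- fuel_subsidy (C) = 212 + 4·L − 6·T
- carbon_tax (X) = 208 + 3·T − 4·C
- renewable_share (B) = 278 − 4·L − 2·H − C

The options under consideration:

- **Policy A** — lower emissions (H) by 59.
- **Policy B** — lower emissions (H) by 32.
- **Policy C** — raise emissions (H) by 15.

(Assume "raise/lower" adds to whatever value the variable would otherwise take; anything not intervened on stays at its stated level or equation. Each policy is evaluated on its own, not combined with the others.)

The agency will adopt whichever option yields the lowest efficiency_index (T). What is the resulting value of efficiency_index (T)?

Policy A (H − 59):
  H = 128 − 59 = 69
  T = 116 − 2·69 = -22
Policy B (H − 32):
  H = 128 − 32 = 96
  T = 116 − 2·96 = -76
Policy C (H + 15):
  H = 128 + 15 = 143
  T = 116 − 2·143 = -170
Comparing — Policy A: T=-22, Policy B: T=-76, Policy C: T=-170. Lowest is -170 (Policy C).

-170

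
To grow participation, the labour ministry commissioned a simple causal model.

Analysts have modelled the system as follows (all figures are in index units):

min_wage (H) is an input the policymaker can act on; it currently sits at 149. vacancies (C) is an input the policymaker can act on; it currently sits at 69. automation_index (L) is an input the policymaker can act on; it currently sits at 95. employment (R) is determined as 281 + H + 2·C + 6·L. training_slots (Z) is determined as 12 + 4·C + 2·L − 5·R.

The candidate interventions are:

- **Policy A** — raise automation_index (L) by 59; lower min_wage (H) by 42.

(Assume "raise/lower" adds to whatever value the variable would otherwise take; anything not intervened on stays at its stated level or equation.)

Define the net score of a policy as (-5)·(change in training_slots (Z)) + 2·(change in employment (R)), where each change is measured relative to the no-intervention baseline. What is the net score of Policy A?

7834

Baseline:
  H = 149
  C = 69
  L = 95
  R = 281 + 149 + 2·69 + 6·95 = 1138
  Z = 12 + 4·69 + 2·95 − 5·1138 = -5212
Policy A (L + 59, H − 42):
  H = 149 − 42 = 107
  C = 69
  L = 95 + 59 = 154
  R = 281 + 107 + 2·69 + 6·154 = 1450
  Z = 12 + 4·69 + 2·154 − 5·1450 = -6654
ΔZ = -6654 − (-5212) = -1442; ΔR = 1450 − 1138 = 312
Score = (-5)·(-1442) + 2·312 = 7834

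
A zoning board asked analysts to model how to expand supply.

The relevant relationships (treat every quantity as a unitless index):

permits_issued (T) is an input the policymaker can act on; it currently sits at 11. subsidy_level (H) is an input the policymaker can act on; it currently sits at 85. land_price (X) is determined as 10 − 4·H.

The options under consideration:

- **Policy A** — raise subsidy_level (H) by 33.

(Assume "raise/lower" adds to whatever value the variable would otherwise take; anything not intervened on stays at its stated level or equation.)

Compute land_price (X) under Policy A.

Policy A (H + 33):
  H = 85 + 33 = 118
  X = 10 − 4·118 = -462

-462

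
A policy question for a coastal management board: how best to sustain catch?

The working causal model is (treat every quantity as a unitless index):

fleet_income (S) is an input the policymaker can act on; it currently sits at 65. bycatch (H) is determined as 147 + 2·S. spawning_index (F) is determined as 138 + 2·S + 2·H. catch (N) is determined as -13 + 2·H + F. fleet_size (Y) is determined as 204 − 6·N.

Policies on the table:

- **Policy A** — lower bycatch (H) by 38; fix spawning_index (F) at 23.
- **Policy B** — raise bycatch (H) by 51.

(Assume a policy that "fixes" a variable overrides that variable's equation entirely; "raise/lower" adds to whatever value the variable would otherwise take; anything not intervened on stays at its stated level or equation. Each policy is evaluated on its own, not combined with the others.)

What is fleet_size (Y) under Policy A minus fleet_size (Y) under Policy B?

6474

Policy A (H − 38, F := 23):
  S = 65
  H = 147 + 2·65 (−38 from intervention) = 239
  F = 23
  N = -13 + 2·239 + 23 = 488
  Y = 204 − 6·488 = -2724
Policy B (H + 51):
  S = 65
  H = 147 + 2·65 (+51 from intervention) = 328
  F = 138 + 2·65 + 2·328 = 924
  N = -13 + 2·328 + 924 = 1567
  Y = 204 − 6·1567 = -9198
Y: -2724 − (-9198) = 6474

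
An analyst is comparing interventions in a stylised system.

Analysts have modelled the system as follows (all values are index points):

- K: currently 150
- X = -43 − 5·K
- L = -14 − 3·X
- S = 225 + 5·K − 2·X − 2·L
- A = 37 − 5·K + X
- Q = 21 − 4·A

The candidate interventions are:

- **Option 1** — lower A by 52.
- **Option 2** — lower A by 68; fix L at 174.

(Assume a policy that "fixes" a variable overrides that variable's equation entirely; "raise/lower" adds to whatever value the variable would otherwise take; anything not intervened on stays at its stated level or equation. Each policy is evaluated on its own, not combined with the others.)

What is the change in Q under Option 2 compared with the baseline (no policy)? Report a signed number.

Baseline:
  K = 150
  X = -43 − 5·150 = -793
  A = 37 − 5·150 + (-793) = -1506
  Q = 21 − 4·(-1506) = 6045
Option 2 (A − 68, L := 174):
  K = 150
  X = -43 − 5·150 = -793
  A = 37 − 5·150 + (-793) (−68 from intervention) = -1574
  Q = 21 − 4·(-1574) = 6317
Change in Q: 6317 − 6045 = 272

272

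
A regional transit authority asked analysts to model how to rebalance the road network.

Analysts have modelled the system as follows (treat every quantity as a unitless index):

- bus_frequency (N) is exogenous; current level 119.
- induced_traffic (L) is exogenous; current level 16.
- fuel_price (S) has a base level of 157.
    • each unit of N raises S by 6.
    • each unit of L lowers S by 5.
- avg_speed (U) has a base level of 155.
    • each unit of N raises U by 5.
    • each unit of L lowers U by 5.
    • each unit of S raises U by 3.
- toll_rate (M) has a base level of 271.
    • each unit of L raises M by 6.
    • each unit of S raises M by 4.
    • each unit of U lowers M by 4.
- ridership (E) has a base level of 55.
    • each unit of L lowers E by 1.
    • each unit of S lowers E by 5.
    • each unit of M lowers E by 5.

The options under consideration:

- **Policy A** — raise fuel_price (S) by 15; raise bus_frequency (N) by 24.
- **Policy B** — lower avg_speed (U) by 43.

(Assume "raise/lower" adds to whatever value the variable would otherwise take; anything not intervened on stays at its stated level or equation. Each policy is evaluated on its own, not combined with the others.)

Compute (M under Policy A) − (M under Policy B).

-1924

Policy A (S + 15, N + 24):
  N = 119 + 24 = 143
  L = 16
  S = 157 + 6·143 − 5·16 (+15 from intervention) = 950
  U = 155 + 5·143 − 5·16 + 3·950 = 3640
  M = 271 + 6·16 + 4·950 − 4·3640 = -10393
Policy B (U − 43):
  N = 119
  L = 16
  S = 157 + 6·119 − 5·16 = 791
  U = 155 + 5·119 − 5·16 + 3·791 (−43 from intervention) = 3000
  M = 271 + 6·16 + 4·791 − 4·3000 = -8469
M: -10393 − (-8469) = -1924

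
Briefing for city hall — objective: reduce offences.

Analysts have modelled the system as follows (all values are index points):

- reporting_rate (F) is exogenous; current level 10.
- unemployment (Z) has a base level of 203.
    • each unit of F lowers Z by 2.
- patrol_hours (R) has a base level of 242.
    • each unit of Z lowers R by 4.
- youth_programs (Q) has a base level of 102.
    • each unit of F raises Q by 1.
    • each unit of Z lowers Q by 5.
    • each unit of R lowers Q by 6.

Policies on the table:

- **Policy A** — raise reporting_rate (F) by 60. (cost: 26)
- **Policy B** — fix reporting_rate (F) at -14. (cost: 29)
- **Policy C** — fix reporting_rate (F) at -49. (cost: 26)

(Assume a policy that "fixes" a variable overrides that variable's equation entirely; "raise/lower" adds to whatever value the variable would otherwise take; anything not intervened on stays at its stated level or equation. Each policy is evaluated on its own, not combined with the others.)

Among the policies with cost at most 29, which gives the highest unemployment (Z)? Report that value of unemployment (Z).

301

Policy A (F + 60):
  F = 10 + 60 = 70
  Z = 203 − 2·70 = 63
Policy B (F := -14):
  F = -14
  Z = 203 − 2·(-14) = 231
Policy C (F := -49):
  F = -49
  Z = 203 − 2·(-49) = 301
Comparing — Policy A: Z=63, Policy B: Z=231, Policy C: Z=301. Highest is 301 (Policy C).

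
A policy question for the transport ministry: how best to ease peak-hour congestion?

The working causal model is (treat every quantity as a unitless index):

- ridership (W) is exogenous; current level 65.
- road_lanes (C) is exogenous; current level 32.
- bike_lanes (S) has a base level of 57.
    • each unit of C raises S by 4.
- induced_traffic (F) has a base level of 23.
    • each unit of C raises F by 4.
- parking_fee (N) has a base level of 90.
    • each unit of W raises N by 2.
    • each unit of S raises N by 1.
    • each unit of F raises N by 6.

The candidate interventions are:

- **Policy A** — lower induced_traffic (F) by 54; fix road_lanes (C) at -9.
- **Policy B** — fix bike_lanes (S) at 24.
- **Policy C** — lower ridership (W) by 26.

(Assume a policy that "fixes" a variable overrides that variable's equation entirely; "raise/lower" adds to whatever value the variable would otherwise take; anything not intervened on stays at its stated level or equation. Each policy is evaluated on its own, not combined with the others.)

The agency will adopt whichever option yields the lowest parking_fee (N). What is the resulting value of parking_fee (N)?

Policy A (F − 54, C := -9):
  W = 65
  C = -9
  S = 57 + 4·(-9) = 21
  F = 23 + 4·(-9) (−54 from intervention) = -67
  N = 90 + 2·65 + 21 + 6·(-67) = -161
Policy B (S := 24):
  W = 65
  C = 32
  S = 24
  F = 23 + 4·32 = 151
  N = 90 + 2·65 + 24 + 6·151 = 1150
Policy C (W − 26):
  W = 65 − 26 = 39
  C = 32
  S = 57 + 4·32 = 185
  F = 23 + 4·32 = 151
  N = 90 + 2·39 + 185 + 6·151 = 1259
Comparing — Policy A: N=-161, Policy B: N=1150, Policy C: N=1259. Lowest is -161 (Policy A).

-161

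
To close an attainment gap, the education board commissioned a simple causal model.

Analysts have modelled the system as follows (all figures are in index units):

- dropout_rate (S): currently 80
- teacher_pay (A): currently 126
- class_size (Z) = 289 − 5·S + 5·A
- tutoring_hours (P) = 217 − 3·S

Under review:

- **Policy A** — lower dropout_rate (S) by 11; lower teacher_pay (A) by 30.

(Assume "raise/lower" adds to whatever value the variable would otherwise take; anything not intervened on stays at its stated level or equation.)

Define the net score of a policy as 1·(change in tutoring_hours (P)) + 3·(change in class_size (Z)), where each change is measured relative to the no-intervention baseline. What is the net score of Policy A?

-252

Baseline:
  S = 80
  A = 126
  Z = 289 − 5·80 + 5·126 = 519
  P = 217 − 3·80 = -23
Policy A (S − 11, A − 30):
  S = 80 − 11 = 69
  A = 126 − 30 = 96
  Z = 289 − 5·69 + 5·96 = 424
  P = 217 − 3·69 = 10
ΔP = 10 − (-23) = 33; ΔZ = 424 − 519 = -95
Score = 1·33 + 3·(-95) = -252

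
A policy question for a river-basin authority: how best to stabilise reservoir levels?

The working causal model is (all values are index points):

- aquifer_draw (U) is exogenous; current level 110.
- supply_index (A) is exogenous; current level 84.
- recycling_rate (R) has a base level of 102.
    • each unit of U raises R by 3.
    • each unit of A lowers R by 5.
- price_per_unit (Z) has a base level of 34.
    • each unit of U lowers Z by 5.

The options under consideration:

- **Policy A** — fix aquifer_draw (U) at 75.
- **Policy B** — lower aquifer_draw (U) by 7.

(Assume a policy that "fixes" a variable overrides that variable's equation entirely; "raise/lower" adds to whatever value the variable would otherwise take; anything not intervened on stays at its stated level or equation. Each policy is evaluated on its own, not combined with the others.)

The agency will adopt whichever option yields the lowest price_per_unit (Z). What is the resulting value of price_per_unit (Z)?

Policy A (U := 75):
  U = 75
  Z = 34 − 5·75 = -341
Policy B (U − 7):
  U = 110 − 7 = 103
  Z = 34 − 5·103 = -481
Comparing — Policy A: Z=-341, Policy B: Z=-481. Lowest is -481 (Policy B).

-481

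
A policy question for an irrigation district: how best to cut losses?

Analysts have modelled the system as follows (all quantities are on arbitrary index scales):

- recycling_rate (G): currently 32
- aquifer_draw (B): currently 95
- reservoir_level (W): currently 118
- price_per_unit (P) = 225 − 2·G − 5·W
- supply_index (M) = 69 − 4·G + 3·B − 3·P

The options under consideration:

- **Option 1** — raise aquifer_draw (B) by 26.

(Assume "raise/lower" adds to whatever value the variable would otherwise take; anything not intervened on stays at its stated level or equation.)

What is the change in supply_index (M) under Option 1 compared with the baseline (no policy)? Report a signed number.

Baseline:
  G = 32
  B = 95
  W = 118
  P = 225 − 2·32 − 5·118 = -429
  M = 69 − 4·32 + 3·95 − 3·(-429) = 1513
Option 1 (B + 26):
  G = 32
  B = 95 + 26 = 121
  W = 118
  P = 225 − 2·32 − 5·118 = -429
  M = 69 − 4·32 + 3·121 − 3·(-429) = 1591
Change in M: 1591 − 1513 = 78

78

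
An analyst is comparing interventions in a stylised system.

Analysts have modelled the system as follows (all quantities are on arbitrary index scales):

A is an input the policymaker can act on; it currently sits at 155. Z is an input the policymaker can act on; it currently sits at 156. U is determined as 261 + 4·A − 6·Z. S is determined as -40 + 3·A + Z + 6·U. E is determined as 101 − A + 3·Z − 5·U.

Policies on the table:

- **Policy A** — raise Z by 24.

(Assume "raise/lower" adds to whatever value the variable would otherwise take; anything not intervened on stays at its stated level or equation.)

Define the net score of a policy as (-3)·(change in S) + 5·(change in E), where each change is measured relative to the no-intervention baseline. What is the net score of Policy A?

Baseline:
  A = 155
  Z = 156
  U = 261 + 4·155 − 6·156 = -55
  S = -40 + 3·155 + 156 + 6·(-55) = 251
  E = 101 − 155 + 3·156 − 5·(-55) = 689
Policy A (Z + 24):
  A = 155
  Z = 156 + 24 = 180
  U = 261 + 4·155 − 6·180 = -199
  S = -40 + 3·155 + 180 + 6·(-199) = -589
  E = 101 − 155 + 3·180 − 5·(-199) = 1481
ΔS = -589 − 251 = -840; ΔE = 1481 − 689 = 792
Score = (-3)·(-840) + 5·792 = 6480

6480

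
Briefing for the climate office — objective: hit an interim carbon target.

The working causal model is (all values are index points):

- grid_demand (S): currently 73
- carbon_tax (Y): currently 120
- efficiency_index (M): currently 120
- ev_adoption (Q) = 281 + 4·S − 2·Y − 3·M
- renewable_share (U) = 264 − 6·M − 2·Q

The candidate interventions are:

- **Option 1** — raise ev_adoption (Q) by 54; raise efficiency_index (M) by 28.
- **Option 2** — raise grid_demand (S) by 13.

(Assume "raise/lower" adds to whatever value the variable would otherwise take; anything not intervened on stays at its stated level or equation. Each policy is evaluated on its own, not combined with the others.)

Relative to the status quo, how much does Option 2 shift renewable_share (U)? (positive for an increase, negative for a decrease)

Baseline:
  S = 73
  Y = 120
  M = 120
  Q = 281 + 4·73 − 2·120 − 3·120 = -27
  U = 264 − 6·120 − 2·(-27) = -402
Option 2 (S + 13):
  S = 73 + 13 = 86
  Y = 120
  M = 120
  Q = 281 + 4·86 − 2·120 − 3·120 = 25
  U = 264 − 6·120 − 2·25 = -506
Change in U: -506 − (-402) = -104

-104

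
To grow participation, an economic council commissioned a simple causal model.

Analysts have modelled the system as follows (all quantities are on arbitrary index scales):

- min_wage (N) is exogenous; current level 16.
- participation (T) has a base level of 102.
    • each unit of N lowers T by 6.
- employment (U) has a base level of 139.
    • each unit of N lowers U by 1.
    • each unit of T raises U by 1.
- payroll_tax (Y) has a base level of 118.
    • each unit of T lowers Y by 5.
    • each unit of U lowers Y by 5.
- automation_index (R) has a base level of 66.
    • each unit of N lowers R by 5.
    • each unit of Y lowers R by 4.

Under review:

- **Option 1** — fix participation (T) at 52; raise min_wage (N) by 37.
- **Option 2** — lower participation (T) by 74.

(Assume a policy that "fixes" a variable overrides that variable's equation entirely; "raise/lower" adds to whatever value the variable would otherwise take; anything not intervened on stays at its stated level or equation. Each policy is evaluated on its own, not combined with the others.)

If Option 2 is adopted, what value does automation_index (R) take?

Option 2 (T − 74):
  N = 16
  T = 102 − 6·16 (−74 from intervention) = -68
  U = 139 − 16 + (-68) = 55
  Y = 118 − 5·(-68) − 5·55 = 183
  R = 66 − 5·16 − 4·183 = -746

-746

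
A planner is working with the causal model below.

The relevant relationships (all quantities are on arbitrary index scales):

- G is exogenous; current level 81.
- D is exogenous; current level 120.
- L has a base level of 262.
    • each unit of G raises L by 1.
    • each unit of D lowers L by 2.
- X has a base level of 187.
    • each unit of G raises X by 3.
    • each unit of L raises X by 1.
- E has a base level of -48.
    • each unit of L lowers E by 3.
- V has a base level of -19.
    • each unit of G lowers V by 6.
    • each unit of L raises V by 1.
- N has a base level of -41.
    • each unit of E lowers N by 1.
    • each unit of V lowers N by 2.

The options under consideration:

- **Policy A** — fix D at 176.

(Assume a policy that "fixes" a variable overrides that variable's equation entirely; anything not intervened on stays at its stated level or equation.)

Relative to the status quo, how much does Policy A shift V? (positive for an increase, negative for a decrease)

Baseline:
  G = 81
  D = 120
  L = 262 + 81 − 2·120 = 103
  V = -19 − 6·81 + 103 = -402
Policy A (D := 176):
  G = 81
  D = 176
  L = 262 + 81 − 2·176 = -9
  V = -19 − 6·81 + (-9) = -514
Change in V: -514 − (-402) = -112

-112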